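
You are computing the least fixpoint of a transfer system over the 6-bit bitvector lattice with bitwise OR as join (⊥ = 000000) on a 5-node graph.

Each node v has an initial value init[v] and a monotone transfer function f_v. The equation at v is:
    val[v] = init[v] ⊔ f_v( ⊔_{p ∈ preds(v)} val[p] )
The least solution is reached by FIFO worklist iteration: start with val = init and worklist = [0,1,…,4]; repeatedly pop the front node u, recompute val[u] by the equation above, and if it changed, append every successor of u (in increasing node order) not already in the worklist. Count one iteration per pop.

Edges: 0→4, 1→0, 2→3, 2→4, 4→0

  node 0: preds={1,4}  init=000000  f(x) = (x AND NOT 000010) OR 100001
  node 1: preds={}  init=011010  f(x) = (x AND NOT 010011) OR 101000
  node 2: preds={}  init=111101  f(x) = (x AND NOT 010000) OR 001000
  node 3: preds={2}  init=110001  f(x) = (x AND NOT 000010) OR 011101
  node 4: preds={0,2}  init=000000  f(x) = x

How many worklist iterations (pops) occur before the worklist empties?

Trace (7 dequeues):
  [1] u=0 | in 011010 | out 111001 | prev 000000 | push {}
  [2] u=1 | in 000000 | out 111010 | prev 011010 | push {0}
  [3] u=2 | in 000000 | out 111101 | ==
  [4] u=3 | in 111101 | out 111101 | prev 110001 | push {}
  [5] u=4 | in 111101 | out 111101 | prev 000000 | push {}
  [6] u=0 | in 111111 | out 111101 | prev 111001 | push {4}
  [7] u=4 | in 111101 | out 111101 | ==

Converged values:
  [0] 111101
  [1] 111010
  [2] 111101
  [3] 111101
  [4] 111101

7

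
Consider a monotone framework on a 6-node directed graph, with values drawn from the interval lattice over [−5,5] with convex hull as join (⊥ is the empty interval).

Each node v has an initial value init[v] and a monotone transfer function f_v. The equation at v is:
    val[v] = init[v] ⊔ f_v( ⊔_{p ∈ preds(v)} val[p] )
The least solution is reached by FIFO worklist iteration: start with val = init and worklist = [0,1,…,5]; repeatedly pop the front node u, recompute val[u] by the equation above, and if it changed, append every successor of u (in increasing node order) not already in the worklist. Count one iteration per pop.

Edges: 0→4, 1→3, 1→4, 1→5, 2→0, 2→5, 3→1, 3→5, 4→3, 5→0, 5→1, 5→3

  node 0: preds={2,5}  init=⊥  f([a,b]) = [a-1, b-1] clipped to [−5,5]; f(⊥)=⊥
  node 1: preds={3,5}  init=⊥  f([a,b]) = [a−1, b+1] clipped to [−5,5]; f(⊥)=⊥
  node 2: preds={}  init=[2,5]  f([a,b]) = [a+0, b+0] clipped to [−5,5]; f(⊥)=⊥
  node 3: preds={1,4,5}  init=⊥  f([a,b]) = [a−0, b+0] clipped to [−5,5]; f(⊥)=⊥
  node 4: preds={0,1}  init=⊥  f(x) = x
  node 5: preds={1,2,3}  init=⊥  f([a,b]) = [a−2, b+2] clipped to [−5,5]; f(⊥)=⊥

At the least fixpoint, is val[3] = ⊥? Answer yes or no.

Trace (22 dequeues):
  [1] u=0 | in [2,5] | out [1,4] | prev ⊥ | push {}
  [2] u=1 | in ⊥ | out ⊥ | ==
  [3] u=2 | in ⊥ | out [2,5] | ==
  [4] u=3 | in ⊥ | out ⊥ | ==
  [5] u=4 | in [1,4] | out [1,4] | prev ⊥ | push {3}
  [6] u=5 | in [2,5] | out [0,5] | prev ⊥ | push {0,1}
  [7] u=3 | in [0,5] | out [0,5] | prev ⊥ | push {5}
  [8] u=0 | in [0,5] | out [-1,4] | prev [1,4] | push {4}
  [9] u=1 | in [0,5] | out [-1,5] | prev ⊥ | push {3}
  [10] u=5 | in [-1,5] | out [-3,5] | prev [0,5] | push {0,1}
  [11] u=4 | in [-1,5] | out [-1,5] | prev [1,4] | push {}
  [12] u=3 | in [-3,5] | out [-3,5] | prev [0,5] | push {5}
  [13] u=0 | in [-3,5] | out [-4,4] | prev [-1,4] | push {4}
  [14] u=1 | in [-3,5] | out [-4,5] | prev [-1,5] | push {3}
  [15] u=5 | in [-4,5] | out [-5,5] | prev [-3,5] | push {0,1}
  [16] u=4 | in [-4,5] | out [-4,5] | prev [-1,5] | push {}
  [17] u=3 | in [-5,5] | out [-5,5] | prev [-3,5] | push {5}
  [18] u=0 | in [-5,5] | out [-5,4] | prev [-4,4] | push {4}
  [19] u=1 | in [-5,5] | out [-5,5] | prev [-4,5] | push {3}
  [20] u=5 | in [-5,5] | out [-5,5] | ==
  [21] u=4 | in [-5,5] | out [-5,5] | prev [-4,5] | push {}
  [22] u=3 | in [-5,5] | out [-5,5] | ==

Converged values:
  [0] [-5,4]
  [1] [-5,5]
  [2] [2,5]
  [3] [-5,5]
  [4] [-5,5]
  [5] [-5,5]

no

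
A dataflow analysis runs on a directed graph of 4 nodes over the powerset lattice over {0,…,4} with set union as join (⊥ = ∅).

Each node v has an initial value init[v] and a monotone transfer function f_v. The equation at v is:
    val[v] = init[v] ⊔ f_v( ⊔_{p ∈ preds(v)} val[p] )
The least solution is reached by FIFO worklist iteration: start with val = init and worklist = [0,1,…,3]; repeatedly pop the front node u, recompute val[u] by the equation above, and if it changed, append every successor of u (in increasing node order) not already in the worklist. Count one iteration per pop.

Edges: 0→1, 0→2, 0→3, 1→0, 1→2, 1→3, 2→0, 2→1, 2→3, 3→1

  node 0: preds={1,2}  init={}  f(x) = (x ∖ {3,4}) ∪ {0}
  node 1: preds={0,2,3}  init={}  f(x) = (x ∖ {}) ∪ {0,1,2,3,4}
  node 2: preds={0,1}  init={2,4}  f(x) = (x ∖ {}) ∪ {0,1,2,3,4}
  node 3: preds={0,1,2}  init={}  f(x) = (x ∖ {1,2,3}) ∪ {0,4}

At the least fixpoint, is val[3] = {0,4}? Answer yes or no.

yes

Worklist (8 pops):
  #1 pop 0: in={2,4} → {0,2} (was {}); enqueue []
  #2 pop 1: in={0,2,4} → {0,1,2,3,4} (was {}); enqueue [0]
  #3 pop 2: in={0,1,2,3,4} → {0,1,2,3,4} (was {2,4}); enqueue [1]
  #4 pop 3: in={0,1,2,3,4} → {0,4} (was {}); enqueue []
  #5 pop 0: in={0,1,2,3,4} → {0,1,2} (was {0,2}); enqueue [2,3]
  #6 pop 1: in={0,1,2,3,4} → {0,1,2,3,4} (no change)
  #7 pop 2: in={0,1,2,3,4} → {0,1,2,3,4} (no change)
  #8 pop 3: in={0,1,2,3,4} → {0,4} (no change)

Fixpoint:
  val[0] = {0,1,2}
  val[1] = {0,1,2,3,4}
  val[2] = {0,1,2,3,4}
  val[3] = {0,4}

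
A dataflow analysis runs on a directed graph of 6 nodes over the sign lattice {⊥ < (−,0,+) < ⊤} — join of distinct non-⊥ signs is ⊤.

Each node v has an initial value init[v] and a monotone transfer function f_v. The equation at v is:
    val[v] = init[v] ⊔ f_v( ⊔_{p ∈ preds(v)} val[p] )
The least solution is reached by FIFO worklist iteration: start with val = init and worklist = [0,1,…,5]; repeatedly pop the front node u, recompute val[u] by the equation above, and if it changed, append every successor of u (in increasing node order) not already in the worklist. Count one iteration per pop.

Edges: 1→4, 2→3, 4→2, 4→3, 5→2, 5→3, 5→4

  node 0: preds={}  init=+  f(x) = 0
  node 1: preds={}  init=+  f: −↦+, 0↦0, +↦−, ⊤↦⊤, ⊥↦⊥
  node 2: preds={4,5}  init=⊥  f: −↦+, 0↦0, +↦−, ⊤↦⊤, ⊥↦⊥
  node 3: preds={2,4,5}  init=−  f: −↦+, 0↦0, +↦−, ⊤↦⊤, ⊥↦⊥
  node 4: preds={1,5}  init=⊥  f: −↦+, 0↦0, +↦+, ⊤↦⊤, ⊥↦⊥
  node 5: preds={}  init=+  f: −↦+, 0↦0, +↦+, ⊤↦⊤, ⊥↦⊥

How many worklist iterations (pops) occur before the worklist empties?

Trace (8 dequeues):
  [1] u=0 | in ⊥ | out ⊤ | prev + | push {}
  [2] u=1 | in ⊥ | out + | ==
  [3] u=2 | in + | out − | prev ⊥ | push {}
  [4] u=3 | in ⊤ | out ⊤ | prev − | push {}
  [5] u=4 | in + | out + | prev ⊥ | push {2,3}
  [6] u=5 | in ⊥ | out + | ==
  [7] u=2 | in + | out − | ==
  [8] u=3 | in ⊤ | out ⊤ | ==

Converged values:
  [0] ⊤
  [1] +
  [2] −
  [3] ⊤
  [4] +
  [5] +

8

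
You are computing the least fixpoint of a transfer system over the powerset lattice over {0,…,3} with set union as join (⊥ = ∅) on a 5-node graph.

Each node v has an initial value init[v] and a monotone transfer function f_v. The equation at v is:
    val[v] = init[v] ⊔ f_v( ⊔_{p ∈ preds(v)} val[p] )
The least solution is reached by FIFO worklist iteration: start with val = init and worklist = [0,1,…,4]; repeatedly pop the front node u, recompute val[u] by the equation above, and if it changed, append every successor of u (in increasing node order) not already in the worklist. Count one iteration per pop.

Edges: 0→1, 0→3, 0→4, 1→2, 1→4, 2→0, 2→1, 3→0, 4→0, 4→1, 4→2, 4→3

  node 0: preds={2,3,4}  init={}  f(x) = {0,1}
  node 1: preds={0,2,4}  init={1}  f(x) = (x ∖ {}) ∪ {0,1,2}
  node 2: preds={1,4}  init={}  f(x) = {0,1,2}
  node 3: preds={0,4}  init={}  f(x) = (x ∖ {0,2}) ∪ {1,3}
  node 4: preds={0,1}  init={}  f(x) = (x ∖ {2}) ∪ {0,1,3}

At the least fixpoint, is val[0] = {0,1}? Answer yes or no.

yes

Trace (10 dequeues):
  [1] u=0 | in {} | out {0,1} | prev {} | push {}
  [2] u=1 | in {0,1} | out {0,1,2} | prev {1} | push {}
  [3] u=2 | in {0,1,2} | out {0,1,2} | prev {} | push {0,1}
  [4] u=3 | in {0,1} | out {1,3} | prev {} | push {}
  [5] u=4 | in {0,1,2} | out {0,1,3} | prev {} | push {2,3}
  [6] u=0 | in {0,1,2,3} | out {0,1} | ==
  [7] u=1 | in {0,1,2,3} | out {0,1,2,3} | prev {0,1,2} | push {4}
  [8] u=2 | in {0,1,2,3} | out {0,1,2} | ==
  [9] u=3 | in {0,1,3} | out {1,3} | ==
  [10] u=4 | in {0,1,2,3} | out {0,1,3} | ==

Converged values:
  [0] {0,1}
  [1] {0,1,2,3}
  [2] {0,1,2}
  [3] {1,3}
  [4] {0,1,3}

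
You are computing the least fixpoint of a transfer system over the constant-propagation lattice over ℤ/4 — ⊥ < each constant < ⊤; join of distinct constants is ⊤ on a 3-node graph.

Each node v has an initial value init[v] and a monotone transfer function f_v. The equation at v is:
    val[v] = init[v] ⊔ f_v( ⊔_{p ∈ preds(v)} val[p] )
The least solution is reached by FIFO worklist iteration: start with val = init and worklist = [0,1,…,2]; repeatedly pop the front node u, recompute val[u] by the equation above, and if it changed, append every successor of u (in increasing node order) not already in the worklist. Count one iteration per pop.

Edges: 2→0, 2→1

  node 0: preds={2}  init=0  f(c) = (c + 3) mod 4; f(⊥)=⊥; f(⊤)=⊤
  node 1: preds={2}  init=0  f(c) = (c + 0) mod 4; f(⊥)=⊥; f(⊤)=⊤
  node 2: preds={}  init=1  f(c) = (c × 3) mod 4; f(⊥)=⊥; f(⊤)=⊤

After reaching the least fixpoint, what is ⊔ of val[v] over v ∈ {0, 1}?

⊤

Worklist (3 pops):
  #1 pop 0: in=1 → 0 (no change)
  #2 pop 1: in=1 → ⊤ (was 0); enqueue []
  #3 pop 2: in=⊥ → 1 (no change)

Fixpoint:
  val[0] = 0
  val[1] = ⊤
  val[2] = 1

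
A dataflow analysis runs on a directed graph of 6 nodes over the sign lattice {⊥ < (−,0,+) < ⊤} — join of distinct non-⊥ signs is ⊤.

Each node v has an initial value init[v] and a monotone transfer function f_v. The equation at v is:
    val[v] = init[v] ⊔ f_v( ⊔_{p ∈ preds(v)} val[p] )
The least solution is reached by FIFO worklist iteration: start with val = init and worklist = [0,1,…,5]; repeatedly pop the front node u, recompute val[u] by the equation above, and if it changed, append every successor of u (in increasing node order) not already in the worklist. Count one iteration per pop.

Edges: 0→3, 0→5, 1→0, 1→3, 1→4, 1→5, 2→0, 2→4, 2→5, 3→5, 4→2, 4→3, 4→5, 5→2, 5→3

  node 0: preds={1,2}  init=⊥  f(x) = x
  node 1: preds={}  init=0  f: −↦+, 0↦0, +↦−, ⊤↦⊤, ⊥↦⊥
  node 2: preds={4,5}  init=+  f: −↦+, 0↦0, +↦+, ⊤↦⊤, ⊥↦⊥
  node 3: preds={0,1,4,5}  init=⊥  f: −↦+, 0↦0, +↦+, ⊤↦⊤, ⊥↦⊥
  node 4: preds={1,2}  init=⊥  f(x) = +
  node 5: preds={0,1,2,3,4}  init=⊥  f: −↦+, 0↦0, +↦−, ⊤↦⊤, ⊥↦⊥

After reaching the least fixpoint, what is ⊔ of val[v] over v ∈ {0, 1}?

Trace (11 dequeues):
  [1] u=0 | in ⊤ | out ⊤ | prev ⊥ | push {}
  [2] u=1 | in ⊥ | out 0 | ==
  [3] u=2 | in ⊥ | out + | ==
  [4] u=3 | in ⊤ | out ⊤ | prev ⊥ | push {}
  [5] u=4 | in ⊤ | out + | prev ⊥ | push {2,3}
  [6] u=5 | in ⊤ | out ⊤ | prev ⊥ | push {}
  [7] u=2 | in ⊤ | out ⊤ | prev + | push {0,4,5}
  [8] u=3 | in ⊤ | out ⊤ | ==
  [9] u=0 | in ⊤ | out ⊤ | ==
  [10] u=4 | in ⊤ | out + | ==
  [11] u=5 | in ⊤ | out ⊤ | ==

Converged values:
  [0] ⊤
  [1] 0
  [2] ⊤
  [3] ⊤
  [4] +
  [5] ⊤

⊤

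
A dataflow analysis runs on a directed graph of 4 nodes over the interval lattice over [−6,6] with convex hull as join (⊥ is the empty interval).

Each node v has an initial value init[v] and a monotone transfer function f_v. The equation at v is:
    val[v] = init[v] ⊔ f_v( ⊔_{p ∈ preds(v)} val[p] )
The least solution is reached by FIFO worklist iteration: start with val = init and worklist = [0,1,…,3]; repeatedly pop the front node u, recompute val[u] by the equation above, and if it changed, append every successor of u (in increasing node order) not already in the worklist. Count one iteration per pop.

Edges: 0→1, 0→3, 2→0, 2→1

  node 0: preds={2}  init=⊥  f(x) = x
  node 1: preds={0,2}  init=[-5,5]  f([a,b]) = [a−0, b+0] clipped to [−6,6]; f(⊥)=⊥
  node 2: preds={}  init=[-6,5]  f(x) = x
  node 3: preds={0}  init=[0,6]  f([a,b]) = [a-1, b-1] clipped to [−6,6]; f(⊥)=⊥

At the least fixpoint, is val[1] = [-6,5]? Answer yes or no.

yes

Worklist (4 pops):
  #1 pop 0: in=[-6,5] → [-6,5] (was ⊥); enqueue []
  #2 pop 1: in=[-6,5] → [-6,5] (was [-5,5]); enqueue []
  #3 pop 2: in=⊥ → [-6,5] (no change)
  #4 pop 3: in=[-6,5] → [-6,6] (was [0,6]); enqueue []

Fixpoint:
  val[0] = [-6,5]
  val[1] = [-6,5]
  val[2] = [-6,5]
  val[3] = [-6,6]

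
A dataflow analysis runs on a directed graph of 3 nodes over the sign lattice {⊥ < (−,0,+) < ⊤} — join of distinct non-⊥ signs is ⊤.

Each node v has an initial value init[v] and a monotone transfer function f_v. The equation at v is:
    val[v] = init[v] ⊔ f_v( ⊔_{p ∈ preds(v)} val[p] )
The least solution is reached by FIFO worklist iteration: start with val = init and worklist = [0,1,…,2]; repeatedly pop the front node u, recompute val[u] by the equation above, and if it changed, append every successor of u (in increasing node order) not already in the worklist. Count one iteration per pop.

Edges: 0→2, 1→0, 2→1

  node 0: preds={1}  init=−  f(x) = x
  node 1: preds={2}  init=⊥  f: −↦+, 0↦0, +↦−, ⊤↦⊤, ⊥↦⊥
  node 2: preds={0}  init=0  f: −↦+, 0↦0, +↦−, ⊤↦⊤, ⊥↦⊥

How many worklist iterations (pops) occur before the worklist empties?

7

Iteration log — 7 steps:
  step 1. node 0  ⊔preds=⊥  new=−  stable
  step 2. node 1  ⊔preds=0  new=0  old=⊥  +wl: 0
  step 3. node 2  ⊔preds=−  new=⊤  old=0  +wl: 1
  step 4. node 0  ⊔preds=0  new=⊤  old=−  +wl: 2
  step 5. node 1  ⊔preds=⊤  new=⊤  old=0  +wl: 0
  step 6. node 2  ⊔preds=⊤  new=⊤  stable
  step 7. node 0  ⊔preds=⊤  new=⊤  stable

Least fixpoint reached:
  node 0: ⊤
  node 1: ⊤
  node 2: ⊤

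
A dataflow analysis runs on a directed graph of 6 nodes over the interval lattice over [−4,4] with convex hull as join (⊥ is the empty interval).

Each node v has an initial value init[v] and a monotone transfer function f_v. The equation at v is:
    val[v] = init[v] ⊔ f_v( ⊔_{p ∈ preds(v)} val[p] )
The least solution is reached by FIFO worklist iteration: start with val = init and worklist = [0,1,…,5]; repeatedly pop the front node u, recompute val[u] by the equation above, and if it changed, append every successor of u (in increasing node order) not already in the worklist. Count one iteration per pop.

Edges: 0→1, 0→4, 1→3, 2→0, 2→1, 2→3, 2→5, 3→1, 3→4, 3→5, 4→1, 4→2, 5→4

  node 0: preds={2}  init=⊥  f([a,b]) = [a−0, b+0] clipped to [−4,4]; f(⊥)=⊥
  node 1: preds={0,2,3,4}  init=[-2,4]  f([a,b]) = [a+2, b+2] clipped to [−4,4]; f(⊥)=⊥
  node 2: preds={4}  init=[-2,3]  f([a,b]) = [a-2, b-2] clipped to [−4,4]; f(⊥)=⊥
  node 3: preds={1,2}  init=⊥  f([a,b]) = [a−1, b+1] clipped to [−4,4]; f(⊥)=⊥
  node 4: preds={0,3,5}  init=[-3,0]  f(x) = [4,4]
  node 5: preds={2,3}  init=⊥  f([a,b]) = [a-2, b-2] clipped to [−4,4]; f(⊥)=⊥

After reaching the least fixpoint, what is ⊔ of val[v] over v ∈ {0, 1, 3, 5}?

[-4,4]

Worklist (10 pops):
  #1 pop 0: in=[-2,3] → [-2,3] (was ⊥); enqueue []
  #2 pop 1: in=[-3,3] → [-2,4] (no change)
  #3 pop 2: in=[-3,0] → [-4,3] (was [-2,3]); enqueue [0,1]
  #4 pop 3: in=[-4,4] → [-4,4] (was ⊥); enqueue []
  #5 pop 4: in=[-4,4] → [-3,4] (was [-3,0]); enqueue [2]
  #6 pop 5: in=[-4,4] → [-4,2] (was ⊥); enqueue [4]
  #7 pop 0: in=[-4,3] → [-4,3] (was [-2,3]); enqueue []
  #8 pop 1: in=[-4,4] → [-2,4] (no change)
  #9 pop 2: in=[-3,4] → [-4,3] (no change)
  #10 pop 4: in=[-4,4] → [-3,4] (no change)

Fixpoint:
  val[0] = [-4,3]
  val[1] = [-2,4]
  val[2] = [-4,3]
  val[3] = [-4,4]
  val[4] = [-3,4]
  val[5] = [-4,2]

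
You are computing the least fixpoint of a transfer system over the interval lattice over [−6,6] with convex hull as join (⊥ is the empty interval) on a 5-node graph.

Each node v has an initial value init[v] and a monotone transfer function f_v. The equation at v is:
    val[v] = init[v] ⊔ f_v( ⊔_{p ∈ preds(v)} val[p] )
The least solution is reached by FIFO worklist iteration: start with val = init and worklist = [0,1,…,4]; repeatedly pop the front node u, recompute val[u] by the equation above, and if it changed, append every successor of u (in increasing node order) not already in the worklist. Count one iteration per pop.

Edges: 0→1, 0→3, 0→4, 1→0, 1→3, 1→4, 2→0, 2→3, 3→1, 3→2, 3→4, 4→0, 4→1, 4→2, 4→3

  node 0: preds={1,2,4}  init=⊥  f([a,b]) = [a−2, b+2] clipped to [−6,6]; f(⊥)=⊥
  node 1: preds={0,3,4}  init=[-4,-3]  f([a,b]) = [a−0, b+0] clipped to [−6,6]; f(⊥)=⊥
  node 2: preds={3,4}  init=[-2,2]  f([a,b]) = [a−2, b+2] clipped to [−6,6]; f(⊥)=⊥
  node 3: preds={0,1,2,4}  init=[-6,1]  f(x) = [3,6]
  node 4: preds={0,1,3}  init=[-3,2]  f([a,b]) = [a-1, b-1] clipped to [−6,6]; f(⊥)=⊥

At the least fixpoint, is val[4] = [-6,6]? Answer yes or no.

no

Worklist (11 pops):
  #1 pop 0: in=[-4,2] → [-6,4] (was ⊥); enqueue []
  #2 pop 1: in=[-6,4] → [-6,4] (was [-4,-3]); enqueue [0]
  #3 pop 2: in=[-6,2] → [-6,4] (was [-2,2]); enqueue []
  #4 pop 3: in=[-6,4] → [-6,6] (was [-6,1]); enqueue [1,2]
  #5 pop 4: in=[-6,6] → [-6,5] (was [-3,2]); enqueue [3]
  #6 pop 0: in=[-6,5] → [-6,6] (was [-6,4]); enqueue [4]
  #7 pop 1: in=[-6,6] → [-6,6] (was [-6,4]); enqueue [0]
  #8 pop 2: in=[-6,6] → [-6,6] (was [-6,4]); enqueue []
  #9 pop 3: in=[-6,6] → [-6,6] (no change)
  #10 pop 4: in=[-6,6] → [-6,5] (no change)
  #11 pop 0: in=[-6,6] → [-6,6] (no change)

Fixpoint:
  val[0] = [-6,6]
  val[1] = [-6,6]
  val[2] = [-6,6]
  val[3] = [-6,6]
  val[4] = [-6,5]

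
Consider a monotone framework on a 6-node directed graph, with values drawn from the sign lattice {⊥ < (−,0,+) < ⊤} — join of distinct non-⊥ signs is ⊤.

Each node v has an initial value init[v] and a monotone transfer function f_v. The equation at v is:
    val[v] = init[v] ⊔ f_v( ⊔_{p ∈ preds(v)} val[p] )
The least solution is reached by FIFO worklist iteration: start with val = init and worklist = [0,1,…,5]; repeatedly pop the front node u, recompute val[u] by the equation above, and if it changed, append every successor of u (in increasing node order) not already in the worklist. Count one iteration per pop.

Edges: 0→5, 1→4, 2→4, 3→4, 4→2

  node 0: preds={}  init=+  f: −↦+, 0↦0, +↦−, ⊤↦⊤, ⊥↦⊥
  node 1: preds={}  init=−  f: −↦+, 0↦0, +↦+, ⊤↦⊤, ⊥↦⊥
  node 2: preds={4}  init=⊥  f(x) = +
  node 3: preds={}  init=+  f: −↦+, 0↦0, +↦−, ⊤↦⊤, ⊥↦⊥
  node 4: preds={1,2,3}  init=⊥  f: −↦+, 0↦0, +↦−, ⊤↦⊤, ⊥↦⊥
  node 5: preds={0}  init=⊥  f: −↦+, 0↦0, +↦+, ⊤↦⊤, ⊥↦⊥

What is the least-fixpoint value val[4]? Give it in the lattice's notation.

Trace (7 dequeues):
  [1] u=0 | in ⊥ | out + | ==
  [2] u=1 | in ⊥ | out − | ==
  [3] u=2 | in ⊥ | out + | prev ⊥ | push {}
  [4] u=3 | in ⊥ | out + | ==
  [5] u=4 | in ⊤ | out ⊤ | prev ⊥ | push {2}
  [6] u=5 | in + | out + | prev ⊥ | push {}
  [7] u=2 | in ⊤ | out + | ==

Converged values:
  [0] +
  [1] −
  [2] +
  [3] +
  [4] ⊤
  [5] +

⊤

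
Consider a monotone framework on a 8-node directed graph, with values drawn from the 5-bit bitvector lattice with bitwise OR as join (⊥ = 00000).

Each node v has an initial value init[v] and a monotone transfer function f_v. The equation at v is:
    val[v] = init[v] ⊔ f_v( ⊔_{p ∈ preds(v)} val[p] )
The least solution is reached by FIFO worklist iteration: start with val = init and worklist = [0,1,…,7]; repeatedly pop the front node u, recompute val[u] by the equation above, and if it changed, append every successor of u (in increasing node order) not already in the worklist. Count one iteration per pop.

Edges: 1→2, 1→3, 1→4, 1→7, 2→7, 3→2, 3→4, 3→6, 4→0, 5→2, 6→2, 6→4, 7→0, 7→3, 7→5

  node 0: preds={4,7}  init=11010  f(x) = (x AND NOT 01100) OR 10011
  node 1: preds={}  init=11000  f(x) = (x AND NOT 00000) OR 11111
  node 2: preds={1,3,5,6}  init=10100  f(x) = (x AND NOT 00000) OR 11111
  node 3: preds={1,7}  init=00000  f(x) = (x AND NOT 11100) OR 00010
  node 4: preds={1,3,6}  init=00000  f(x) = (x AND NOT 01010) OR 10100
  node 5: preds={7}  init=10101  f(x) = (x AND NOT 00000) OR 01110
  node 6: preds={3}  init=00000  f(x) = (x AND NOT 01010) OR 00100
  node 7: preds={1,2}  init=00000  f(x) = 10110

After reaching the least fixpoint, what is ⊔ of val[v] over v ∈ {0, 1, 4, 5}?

Worklist (13 pops):
  #1 pop 0: in=00000 → 11011 (was 11010); enqueue []
  #2 pop 1: in=00000 → 11111 (was 11000); enqueue []
  #3 pop 2: in=11111 → 11111 (was 10100); enqueue []
  #4 pop 3: in=11111 → 00011 (was 00000); enqueue [2]
  #5 pop 4: in=11111 → 10101 (was 00000); enqueue [0]
  #6 pop 5: in=00000 → 11111 (was 10101); enqueue []
  #7 pop 6: in=00011 → 00101 (was 00000); enqueue [4]
  #8 pop 7: in=11111 → 10110 (was 00000); enqueue [3,5]
  #9 pop 2: in=11111 → 11111 (no change)
  #10 pop 0: in=10111 → 11011 (no change)
  #11 pop 4: in=11111 → 10101 (no change)
  #12 pop 3: in=11111 → 00011 (no change)
  #13 pop 5: in=10110 → 11111 (no change)

Fixpoint:
  val[0] = 11011
  val[1] = 11111
  val[2] = 11111
  val[3] = 00011
  val[4] = 10101
  val[5] = 11111
  val[6] = 00101
  val[7] = 10110

11111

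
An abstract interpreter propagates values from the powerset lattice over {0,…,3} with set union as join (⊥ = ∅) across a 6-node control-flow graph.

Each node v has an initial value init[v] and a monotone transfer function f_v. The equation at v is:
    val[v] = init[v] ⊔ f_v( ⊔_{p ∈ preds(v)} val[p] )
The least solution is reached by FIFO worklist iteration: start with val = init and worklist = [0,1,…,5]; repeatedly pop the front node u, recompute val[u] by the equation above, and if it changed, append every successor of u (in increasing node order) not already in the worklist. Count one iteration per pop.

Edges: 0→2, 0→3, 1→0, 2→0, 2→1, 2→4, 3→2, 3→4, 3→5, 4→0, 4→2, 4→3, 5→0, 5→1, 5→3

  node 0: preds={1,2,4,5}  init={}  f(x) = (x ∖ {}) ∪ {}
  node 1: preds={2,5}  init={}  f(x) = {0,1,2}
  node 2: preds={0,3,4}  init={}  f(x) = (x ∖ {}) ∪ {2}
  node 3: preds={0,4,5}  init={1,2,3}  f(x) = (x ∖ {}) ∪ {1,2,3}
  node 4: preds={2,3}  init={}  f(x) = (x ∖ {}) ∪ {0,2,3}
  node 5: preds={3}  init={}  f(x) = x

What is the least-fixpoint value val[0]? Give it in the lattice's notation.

Iteration log — 18 steps:
  step 1. node 0  ⊔preds={}  new={}  stable
  step 2. node 1  ⊔preds={}  new={0,1,2}  old={}  +wl: 0
  step 3. node 2  ⊔preds={1,2,3}  new={1,2,3}  old={}  +wl: 1
  step 4. node 3  ⊔preds={}  new={1,2,3}  stable
  step 5. node 4  ⊔preds={1,2,3}  new={0,1,2,3}  old={}  +wl: 2,3
  step 6. node 5  ⊔preds={1,2,3}  new={1,2,3}  old={}  +wl: 
  step 7. node 0  ⊔preds={0,1,2,3}  new={0,1,2,3}  old={}  +wl: 
  step 8. node 1  ⊔preds={1,2,3}  new={0,1,2}  stable
  step 9. node 2  ⊔preds={0,1,2,3}  new={0,1,2,3}  old={1,2,3}  +wl: 0,1,4
  step 10. node 3  ⊔preds={0,1,2,3}  new={0,1,2,3}  old={1,2,3}  +wl: 2,5
  step 11. node 0  ⊔preds={0,1,2,3}  new={0,1,2,3}  stable
  step 12. node 1  ⊔preds={0,1,2,3}  new={0,1,2}  stable
  step 13. node 4  ⊔preds={0,1,2,3}  new={0,1,2,3}  stable
  step 14. node 2  ⊔preds={0,1,2,3}  new={0,1,2,3}  stable
  step 15. node 5  ⊔preds={0,1,2,3}  new={0,1,2,3}  old={1,2,3}  +wl: 0,1,3
  step 16. node 0  ⊔preds={0,1,2,3}  new={0,1,2,3}  stable
  step 17. node 1  ⊔preds={0,1,2,3}  new={0,1,2}  stable
  step 18. node 3  ⊔preds={0,1,2,3}  new={0,1,2,3}  stable

Least fixpoint reached:
  node 0: {0,1,2,3}
  node 1: {0,1,2}
  node 2: {0,1,2,3}
  node 3: {0,1,2,3}
  node 4: {0,1,2,3}
  node 5: {0,1,2,3}

{0,1,2,3}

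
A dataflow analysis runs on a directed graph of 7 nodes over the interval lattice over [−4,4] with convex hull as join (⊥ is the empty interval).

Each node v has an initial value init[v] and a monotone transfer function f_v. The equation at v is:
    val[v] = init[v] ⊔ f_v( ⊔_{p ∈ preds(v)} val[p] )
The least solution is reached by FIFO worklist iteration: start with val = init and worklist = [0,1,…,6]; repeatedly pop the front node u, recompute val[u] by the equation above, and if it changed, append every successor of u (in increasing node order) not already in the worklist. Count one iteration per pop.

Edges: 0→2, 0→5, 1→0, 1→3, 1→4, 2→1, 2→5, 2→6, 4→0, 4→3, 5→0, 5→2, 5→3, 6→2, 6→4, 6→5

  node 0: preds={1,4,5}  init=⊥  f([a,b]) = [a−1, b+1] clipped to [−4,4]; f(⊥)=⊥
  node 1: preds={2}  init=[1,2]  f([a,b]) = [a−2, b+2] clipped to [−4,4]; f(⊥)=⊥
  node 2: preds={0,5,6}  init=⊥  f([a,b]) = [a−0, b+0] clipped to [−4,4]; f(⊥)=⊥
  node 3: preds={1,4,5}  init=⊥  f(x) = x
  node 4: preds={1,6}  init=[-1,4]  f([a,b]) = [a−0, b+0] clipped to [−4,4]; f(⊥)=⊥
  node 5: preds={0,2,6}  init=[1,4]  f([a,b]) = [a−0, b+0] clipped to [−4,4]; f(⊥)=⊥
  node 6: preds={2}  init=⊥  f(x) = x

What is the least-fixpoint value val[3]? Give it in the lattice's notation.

[-4,4]

Trace (20 dequeues):
  [1] u=0 | in [-1,4] | out [-2,4] | prev ⊥ | push {}
  [2] u=1 | in ⊥ | out [1,2] | ==
  [3] u=2 | in [-2,4] | out [-2,4] | prev ⊥ | push {1}
  [4] u=3 | in [-1,4] | out [-1,4] | prev ⊥ | push {}
  [5] u=4 | in [1,2] | out [-1,4] | ==
  [6] u=5 | in [-2,4] | out [-2,4] | prev [1,4] | push {0,2,3}
  [7] u=6 | in [-2,4] | out [-2,4] | prev ⊥ | push {4,5}
  [8] u=1 | in [-2,4] | out [-4,4] | prev [1,2] | push {}
  [9] u=0 | in [-4,4] | out [-4,4] | prev [-2,4] | push {}
  [10] u=2 | in [-4,4] | out [-4,4] | prev [-2,4] | push {1,6}
  [11] u=3 | in [-4,4] | out [-4,4] | prev [-1,4] | push {}
  [12] u=4 | in [-4,4] | out [-4,4] | prev [-1,4] | push {0,3}
  [13] u=5 | in [-4,4] | out [-4,4] | prev [-2,4] | push {2}
  [14] u=1 | in [-4,4] | out [-4,4] | ==
  [15] u=6 | in [-4,4] | out [-4,4] | prev [-2,4] | push {4,5}
  [16] u=0 | in [-4,4] | out [-4,4] | ==
  [17] u=3 | in [-4,4] | out [-4,4] | ==
  [18] u=2 | in [-4,4] | out [-4,4] | ==
  [19] u=4 | in [-4,4] | out [-4,4] | ==
  [20] u=5 | in [-4,4] | out [-4,4] | ==

Converged values:
  [0] [-4,4]
  [1] [-4,4]
  [2] [-4,4]
  [3] [-4,4]
  [4] [-4,4]
  [5] [-4,4]
  [6] [-4,4]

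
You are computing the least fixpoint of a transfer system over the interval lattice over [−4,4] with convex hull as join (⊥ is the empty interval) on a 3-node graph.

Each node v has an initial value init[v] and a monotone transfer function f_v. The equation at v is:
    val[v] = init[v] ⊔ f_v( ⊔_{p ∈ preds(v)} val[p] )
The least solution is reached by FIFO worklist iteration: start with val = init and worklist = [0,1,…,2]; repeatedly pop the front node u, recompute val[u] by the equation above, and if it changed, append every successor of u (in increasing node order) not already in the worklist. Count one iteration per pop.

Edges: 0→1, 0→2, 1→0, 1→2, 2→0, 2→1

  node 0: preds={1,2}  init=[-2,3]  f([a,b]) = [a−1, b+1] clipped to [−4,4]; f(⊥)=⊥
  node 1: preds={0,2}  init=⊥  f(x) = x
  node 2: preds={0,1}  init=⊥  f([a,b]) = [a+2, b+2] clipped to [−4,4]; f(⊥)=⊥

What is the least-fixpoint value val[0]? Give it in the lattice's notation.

[-4,4]

Worklist (11 pops):
  #1 pop 0: in=⊥ → [-2,3] (no change)
  #2 pop 1: in=[-2,3] → [-2,3] (was ⊥); enqueue [0]
  #3 pop 2: in=[-2,3] → [0,4] (was ⊥); enqueue [1]
  #4 pop 0: in=[-2,4] → [-3,4] (was [-2,3]); enqueue [2]
  #5 pop 1: in=[-3,4] → [-3,4] (was [-2,3]); enqueue [0]
  #6 pop 2: in=[-3,4] → [-1,4] (was [0,4]); enqueue [1]
  #7 pop 0: in=[-3,4] → [-4,4] (was [-3,4]); enqueue [2]
  #8 pop 1: in=[-4,4] → [-4,4] (was [-3,4]); enqueue [0]
  #9 pop 2: in=[-4,4] → [-2,4] (was [-1,4]); enqueue [1]
  #10 pop 0: in=[-4,4] → [-4,4] (no change)
  #11 pop 1: in=[-4,4] → [-4,4] (no change)

Fixpoint:
  val[0] = [-4,4]
  val[1] = [-4,4]
  val[2] = [-2,4]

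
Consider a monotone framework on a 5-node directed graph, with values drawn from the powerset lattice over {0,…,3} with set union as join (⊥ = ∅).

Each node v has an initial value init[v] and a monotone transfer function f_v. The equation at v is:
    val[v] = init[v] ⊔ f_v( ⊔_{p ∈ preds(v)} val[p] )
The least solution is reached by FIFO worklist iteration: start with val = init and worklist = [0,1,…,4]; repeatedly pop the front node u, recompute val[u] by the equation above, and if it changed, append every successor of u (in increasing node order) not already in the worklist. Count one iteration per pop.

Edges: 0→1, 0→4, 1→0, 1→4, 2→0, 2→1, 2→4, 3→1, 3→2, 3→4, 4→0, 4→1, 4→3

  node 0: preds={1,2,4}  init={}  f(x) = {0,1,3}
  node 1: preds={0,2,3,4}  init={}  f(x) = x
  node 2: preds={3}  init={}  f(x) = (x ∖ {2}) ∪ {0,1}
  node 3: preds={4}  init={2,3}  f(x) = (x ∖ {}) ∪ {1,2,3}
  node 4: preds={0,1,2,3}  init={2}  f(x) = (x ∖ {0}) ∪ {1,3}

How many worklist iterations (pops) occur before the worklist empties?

Trace (9 dequeues):
  [1] u=0 | in {2} | out {0,1,3} | prev {} | push {}
  [2] u=1 | in {0,1,2,3} | out {0,1,2,3} | prev {} | push {0}
  [3] u=2 | in {2,3} | out {0,1,3} | prev {} | push {1}
  [4] u=3 | in {2} | out {1,2,3} | prev {2,3} | push {2}
  [5] u=4 | in {0,1,2,3} | out {1,2,3} | prev {2} | push {3}
  [6] u=0 | in {0,1,2,3} | out {0,1,3} | ==
  [7] u=1 | in {0,1,2,3} | out {0,1,2,3} | ==
  [8] u=2 | in {1,2,3} | out {0,1,3} | ==
  [9] u=3 | in {1,2,3} | out {1,2,3} | ==

Converged values:
  [0] {0,1,3}
  [1] {0,1,2,3}
  [2] {0,1,3}
  [3] {1,2,3}
  [4] {1,2,3}

9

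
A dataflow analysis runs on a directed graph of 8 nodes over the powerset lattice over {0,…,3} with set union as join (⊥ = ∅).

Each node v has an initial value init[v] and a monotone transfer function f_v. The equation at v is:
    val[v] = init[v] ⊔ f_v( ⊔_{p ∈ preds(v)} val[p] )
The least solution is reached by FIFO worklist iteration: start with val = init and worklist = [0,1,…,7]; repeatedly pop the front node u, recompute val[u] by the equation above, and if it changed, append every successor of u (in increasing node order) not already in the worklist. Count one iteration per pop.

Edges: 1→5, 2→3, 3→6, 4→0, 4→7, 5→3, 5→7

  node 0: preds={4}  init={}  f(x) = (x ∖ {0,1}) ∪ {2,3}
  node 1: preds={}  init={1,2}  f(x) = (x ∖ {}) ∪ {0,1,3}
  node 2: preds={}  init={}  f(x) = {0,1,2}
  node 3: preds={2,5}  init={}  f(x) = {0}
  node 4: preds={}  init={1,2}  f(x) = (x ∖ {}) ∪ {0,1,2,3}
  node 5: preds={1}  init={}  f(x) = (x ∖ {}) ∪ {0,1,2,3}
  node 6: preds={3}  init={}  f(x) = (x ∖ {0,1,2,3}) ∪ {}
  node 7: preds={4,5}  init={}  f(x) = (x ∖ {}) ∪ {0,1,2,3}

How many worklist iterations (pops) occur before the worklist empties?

10

Trace (10 dequeues):
  [1] u=0 | in {1,2} | out {2,3} | prev {} | push {}
  [2] u=1 | in {} | out {0,1,2,3} | prev {1,2} | push {}
  [3] u=2 | in {} | out {0,1,2} | prev {} | push {}
  [4] u=3 | in {0,1,2} | out {0} | prev {} | push {}
  [5] u=4 | in {} | out {0,1,2,3} | prev {1,2} | push {0}
  [6] u=5 | in {0,1,2,3} | out {0,1,2,3} | prev {} | push {3}
  [7] u=6 | in {0} | out {} | ==
  [8] u=7 | in {0,1,2,3} | out {0,1,2,3} | prev {} | push {}
  [9] u=0 | in {0,1,2,3} | out {2,3} | ==
  [10] u=3 | in {0,1,2,3} | out {0} | ==

Converged values:
  [0] {2,3}
  [1] {0,1,2,3}
  [2] {0,1,2}
  [3] {0}
  [4] {0,1,2,3}
  [5] {0,1,2,3}
  [6] {}
  [7] {0,1,2,3}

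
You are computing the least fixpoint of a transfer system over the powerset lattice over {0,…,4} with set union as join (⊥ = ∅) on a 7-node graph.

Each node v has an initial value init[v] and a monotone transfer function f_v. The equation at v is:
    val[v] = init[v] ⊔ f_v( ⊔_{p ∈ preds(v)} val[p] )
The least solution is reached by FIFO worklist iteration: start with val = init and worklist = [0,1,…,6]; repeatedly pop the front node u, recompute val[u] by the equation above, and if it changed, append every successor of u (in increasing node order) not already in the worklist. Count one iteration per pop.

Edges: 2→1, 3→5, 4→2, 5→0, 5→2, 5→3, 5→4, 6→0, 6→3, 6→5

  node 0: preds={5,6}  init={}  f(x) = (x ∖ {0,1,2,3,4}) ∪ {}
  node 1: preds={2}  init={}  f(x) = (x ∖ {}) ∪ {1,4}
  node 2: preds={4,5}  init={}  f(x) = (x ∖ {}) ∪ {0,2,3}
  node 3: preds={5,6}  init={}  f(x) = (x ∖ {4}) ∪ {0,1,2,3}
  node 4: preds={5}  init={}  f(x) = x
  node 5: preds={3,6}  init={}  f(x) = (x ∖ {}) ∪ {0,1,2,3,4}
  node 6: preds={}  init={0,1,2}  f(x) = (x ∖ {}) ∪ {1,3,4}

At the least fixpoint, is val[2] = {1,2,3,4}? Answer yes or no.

Trace (15 dequeues):
  [1] u=0 | in {0,1,2} | out {} | ==
  [2] u=1 | in {} | out {1,4} | prev {} | push {}
  [3] u=2 | in {} | out {0,2,3} | prev {} | push {1}
  [4] u=3 | in {0,1,2} | out {0,1,2,3} | prev {} | push {}
  [5] u=4 | in {} | out {} | ==
  [6] u=5 | in {0,1,2,3} | out {0,1,2,3,4} | prev {} | push {0,2,3,4}
  [7] u=6 | in {} | out {0,1,2,3,4} | prev {0,1,2} | push {5}
  [8] u=1 | in {0,2,3} | out {0,1,2,3,4} | prev {1,4} | push {}
  [9] u=0 | in {0,1,2,3,4} | out {} | ==
  [10] u=2 | in {0,1,2,3,4} | out {0,1,2,3,4} | prev {0,2,3} | push {1}
  [11] u=3 | in {0,1,2,3,4} | out {0,1,2,3} | ==
  [12] u=4 | in {0,1,2,3,4} | out {0,1,2,3,4} | prev {} | push {2}
  [13] u=5 | in {0,1,2,3,4} | out {0,1,2,3,4} | ==
  [14] u=1 | in {0,1,2,3,4} | out {0,1,2,3,4} | ==
  [15] u=2 | in {0,1,2,3,4} | out {0,1,2,3,4} | ==

Converged values:
  [0] {}
  [1] {0,1,2,3,4}
  [2] {0,1,2,3,4}
  [3] {0,1,2,3}
  [4] {0,1,2,3,4}
  [5] {0,1,2,3,4}
  [6] {0,1,2,3,4}

no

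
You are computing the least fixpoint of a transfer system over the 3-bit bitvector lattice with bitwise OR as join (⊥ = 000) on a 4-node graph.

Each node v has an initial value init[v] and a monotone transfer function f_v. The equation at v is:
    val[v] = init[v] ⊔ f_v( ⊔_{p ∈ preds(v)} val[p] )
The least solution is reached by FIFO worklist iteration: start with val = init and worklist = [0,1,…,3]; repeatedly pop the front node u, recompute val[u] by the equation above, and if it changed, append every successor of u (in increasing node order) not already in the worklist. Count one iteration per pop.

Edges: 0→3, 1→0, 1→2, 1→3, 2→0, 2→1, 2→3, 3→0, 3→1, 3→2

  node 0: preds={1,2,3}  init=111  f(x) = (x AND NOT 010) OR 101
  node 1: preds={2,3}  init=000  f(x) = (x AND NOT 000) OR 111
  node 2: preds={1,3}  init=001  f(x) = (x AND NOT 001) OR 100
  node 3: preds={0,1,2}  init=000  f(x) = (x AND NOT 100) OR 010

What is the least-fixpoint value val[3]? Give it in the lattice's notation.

011

Trace (7 dequeues):
  [1] u=0 | in 001 | out 111 | ==
  [2] u=1 | in 001 | out 111 | prev 000 | push {0}
  [3] u=2 | in 111 | out 111 | prev 001 | push {1}
  [4] u=3 | in 111 | out 011 | prev 000 | push {2}
  [5] u=0 | in 111 | out 111 | ==
  [6] u=1 | in 111 | out 111 | ==
  [7] u=2 | in 111 | out 111 | ==

Converged values:
  [0] 111
  [1] 111
  [2] 111
  [3] 011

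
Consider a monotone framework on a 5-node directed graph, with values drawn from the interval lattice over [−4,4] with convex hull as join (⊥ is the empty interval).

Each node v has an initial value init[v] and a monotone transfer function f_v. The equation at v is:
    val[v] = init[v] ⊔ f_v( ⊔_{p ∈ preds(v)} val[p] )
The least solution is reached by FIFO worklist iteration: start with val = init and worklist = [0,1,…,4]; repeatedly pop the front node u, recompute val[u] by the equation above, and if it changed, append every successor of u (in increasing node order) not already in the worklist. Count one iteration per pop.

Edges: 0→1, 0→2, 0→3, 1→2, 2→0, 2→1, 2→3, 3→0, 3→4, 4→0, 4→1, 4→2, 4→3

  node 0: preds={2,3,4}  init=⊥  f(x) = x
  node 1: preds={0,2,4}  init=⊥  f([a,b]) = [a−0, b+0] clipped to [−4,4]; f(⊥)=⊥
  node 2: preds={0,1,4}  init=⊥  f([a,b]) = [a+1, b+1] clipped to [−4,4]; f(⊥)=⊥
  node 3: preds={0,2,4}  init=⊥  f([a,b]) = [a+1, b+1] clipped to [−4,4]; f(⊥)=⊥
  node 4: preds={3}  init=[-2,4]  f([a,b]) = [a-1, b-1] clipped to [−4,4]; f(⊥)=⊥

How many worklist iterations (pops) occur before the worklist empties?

Worklist (7 pops):
  #1 pop 0: in=[-2,4] → [-2,4] (was ⊥); enqueue []
  #2 pop 1: in=[-2,4] → [-2,4] (was ⊥); enqueue []
  #3 pop 2: in=[-2,4] → [-1,4] (was ⊥); enqueue [0,1]
  #4 pop 3: in=[-2,4] → [-1,4] (was ⊥); enqueue []
  #5 pop 4: in=[-1,4] → [-2,4] (no change)
  #6 pop 0: in=[-2,4] → [-2,4] (no change)
  #7 pop 1: in=[-2,4] → [-2,4] (no change)

Fixpoint:
  val[0] = [-2,4]
  val[1] = [-2,4]
  val[2] = [-1,4]
  val[3] = [-1,4]
  val[4] = [-2,4]

7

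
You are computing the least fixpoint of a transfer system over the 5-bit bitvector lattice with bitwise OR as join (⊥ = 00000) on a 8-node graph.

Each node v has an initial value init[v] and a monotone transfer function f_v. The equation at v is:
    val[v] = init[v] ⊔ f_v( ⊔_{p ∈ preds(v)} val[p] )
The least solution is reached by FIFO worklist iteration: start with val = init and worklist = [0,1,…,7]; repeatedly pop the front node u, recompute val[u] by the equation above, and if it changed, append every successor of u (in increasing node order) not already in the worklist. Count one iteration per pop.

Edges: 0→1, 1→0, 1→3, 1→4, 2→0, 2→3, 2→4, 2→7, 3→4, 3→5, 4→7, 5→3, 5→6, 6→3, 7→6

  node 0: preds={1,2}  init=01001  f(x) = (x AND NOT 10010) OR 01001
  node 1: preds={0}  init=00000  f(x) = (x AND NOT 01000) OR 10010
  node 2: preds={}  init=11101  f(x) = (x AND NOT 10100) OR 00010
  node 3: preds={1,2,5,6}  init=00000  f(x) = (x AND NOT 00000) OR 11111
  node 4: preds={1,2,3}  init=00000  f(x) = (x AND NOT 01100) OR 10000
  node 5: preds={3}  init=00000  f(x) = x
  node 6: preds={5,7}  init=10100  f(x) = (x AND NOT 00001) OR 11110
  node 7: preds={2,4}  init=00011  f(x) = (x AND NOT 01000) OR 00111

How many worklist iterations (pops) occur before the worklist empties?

Iteration log — 11 steps:
  step 1. node 0  ⊔preds=11101  new=01101  old=01001  +wl: 
  step 2. node 1  ⊔preds=01101  new=10111  old=00000  +wl: 0
  step 3. node 2  ⊔preds=00000  new=11111  old=11101  +wl: 
  step 4. node 3  ⊔preds=11111  new=11111  old=00000  +wl: 
  step 5. node 4  ⊔preds=11111  new=10011  old=00000  +wl: 
  step 6. node 5  ⊔preds=11111  new=11111  old=00000  +wl: 3
  step 7. node 6  ⊔preds=11111  new=11110  old=10100  +wl: 
  step 8. node 7  ⊔preds=11111  new=10111  old=00011  +wl: 6
  step 9. node 0  ⊔preds=11111  new=01101  stable
  step 10. node 3  ⊔preds=11111  new=11111  stable
  step 11. node 6  ⊔preds=11111  new=11110  stable

Least fixpoint reached:
  node 0: 01101
  node 1: 10111
  node 2: 11111
  node 3: 11111
  node 4: 10011
  node 5: 11111
  node 6: 11110
  node 7: 10111

11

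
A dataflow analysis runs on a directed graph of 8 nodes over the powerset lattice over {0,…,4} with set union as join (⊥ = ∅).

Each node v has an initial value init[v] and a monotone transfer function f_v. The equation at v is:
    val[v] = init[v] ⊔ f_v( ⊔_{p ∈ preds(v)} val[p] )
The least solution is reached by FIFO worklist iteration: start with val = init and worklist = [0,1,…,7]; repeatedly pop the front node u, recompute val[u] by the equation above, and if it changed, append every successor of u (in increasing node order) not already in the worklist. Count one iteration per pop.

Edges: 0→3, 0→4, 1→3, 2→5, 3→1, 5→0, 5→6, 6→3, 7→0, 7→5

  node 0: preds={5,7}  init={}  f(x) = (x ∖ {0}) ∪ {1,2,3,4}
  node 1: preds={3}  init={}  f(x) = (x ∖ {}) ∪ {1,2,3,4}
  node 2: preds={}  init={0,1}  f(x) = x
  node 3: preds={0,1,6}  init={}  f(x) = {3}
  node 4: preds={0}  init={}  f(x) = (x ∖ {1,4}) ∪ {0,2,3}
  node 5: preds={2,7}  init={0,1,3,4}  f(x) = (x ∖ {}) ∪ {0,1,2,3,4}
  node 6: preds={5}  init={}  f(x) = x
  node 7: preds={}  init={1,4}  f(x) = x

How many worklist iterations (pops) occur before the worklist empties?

Trace (11 dequeues):
  [1] u=0 | in {0,1,3,4} | out {1,2,3,4} | prev {} | push {}
  [2] u=1 | in {} | out {1,2,3,4} | prev {} | push {}
  [3] u=2 | in {} | out {0,1} | ==
  [4] u=3 | in {1,2,3,4} | out {3} | prev {} | push {1}
  [5] u=4 | in {1,2,3,4} | out {0,2,3} | prev {} | push {}
  [6] u=5 | in {0,1,4} | out {0,1,2,3,4} | prev {0,1,3,4} | push {0}
  [7] u=6 | in {0,1,2,3,4} | out {0,1,2,3,4} | prev {} | push {3}
  [8] u=7 | in {} | out {1,4} | ==
  [9] u=1 | in {3} | out {1,2,3,4} | ==
  [10] u=0 | in {0,1,2,3,4} | out {1,2,3,4} | ==
  [11] u=3 | in {0,1,2,3,4} | out {3} | ==

Converged values:
  [0] {1,2,3,4}
  [1] {1,2,3,4}
  [2] {0,1}
  [3] {3}
  [4] {0,2,3}
  [5] {0,1,2,3,4}
  [6] {0,1,2,3,4}
  [7] {1,4}

11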